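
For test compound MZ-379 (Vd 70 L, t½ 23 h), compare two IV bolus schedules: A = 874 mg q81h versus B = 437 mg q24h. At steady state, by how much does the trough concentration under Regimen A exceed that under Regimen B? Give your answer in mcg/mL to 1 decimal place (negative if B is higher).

-4.7 mcg/mL

Regimen A: f = (1/2)^(81/23) ≈ 0.0871; Cmin,ss = (874/70)·f/(1−f) ≈ 1.191 mcg/mL.
Regimen B: f = (1/2)^(24/23) ≈ 0.4852; Cmin,ss = (437/70)·f/(1−f) ≈ 5.884 mcg/mL.
Difference ≈ 1.191 − 5.884 ≈ -4.693 mcg/mL.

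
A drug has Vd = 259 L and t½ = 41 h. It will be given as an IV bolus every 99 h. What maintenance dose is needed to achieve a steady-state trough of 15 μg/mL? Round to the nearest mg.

τ/t½ = 99/41 ≈ 2.4146, so f = (1/2)^(99/41) ≈ 0.187552.
Cmin,ss = (D/Vd)·f/(1−f), so D = Cmin,ss·Vd·(1−f)/f.
D = 15 × 259 × (1−f)/f ≈ 15 × 259 × 4.33185 ≈ 16829.24 mg.

16829 mg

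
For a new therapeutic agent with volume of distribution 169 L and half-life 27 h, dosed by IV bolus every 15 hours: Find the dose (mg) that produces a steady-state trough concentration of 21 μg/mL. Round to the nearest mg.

τ/t½ = 15/27 ≈ 0.55556, so f = (1/2)^(15/27) ≈ 0.680395.
Cmin,ss = (D/Vd)·f/(1−f), so D = Cmin,ss·Vd·(1−f)/f.
D = 21 × 169 × (1−f)/f ≈ 21 × 169 × 0.46973 ≈ 1667.07 mg.

1667 mg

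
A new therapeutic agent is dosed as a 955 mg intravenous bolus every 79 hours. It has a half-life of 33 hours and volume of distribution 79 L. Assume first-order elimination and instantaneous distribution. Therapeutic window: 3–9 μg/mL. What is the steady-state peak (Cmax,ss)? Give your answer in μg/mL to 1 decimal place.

14.9 μg/mL

τ/t½ = 79/33 ≈ 2.3939, so fraction remaining f = (1/2)^(79/33) ≈ 0.1903.
At steady state, accumulation factor R = 1/(1 − e^(−kτ)) ≈ 1.2350.
Each bolus raises the concentration by D/Vd = 955/79 ≈ 12.089 μg/mL.
Cmax,ss = C₀/(1 − f) ≈ 12.089/0.8097 ≈ 14.930 μg/mL.
Peak 14.9 μg/mL vs MTC 9 μg/mL: exceeds toxic threshold.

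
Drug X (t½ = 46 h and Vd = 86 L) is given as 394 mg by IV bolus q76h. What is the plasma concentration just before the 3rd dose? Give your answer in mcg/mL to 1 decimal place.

1.9 mcg/mL

f = (1/2)^(τ/t½) = (1/2)^(76/46) ≈ 0.3182.
C₀ = D/Vd = 394/86 ≈ 4.581 mcg/mL.
Before the 3rd dose, 2 doses have been given. Superposition: Cmin = C₀·(f + f²).
≈ 4.581 × (0.3182 + 0.1013) ≈ 4.581 × 0.4195 ≈ 1.922 mcg/mL.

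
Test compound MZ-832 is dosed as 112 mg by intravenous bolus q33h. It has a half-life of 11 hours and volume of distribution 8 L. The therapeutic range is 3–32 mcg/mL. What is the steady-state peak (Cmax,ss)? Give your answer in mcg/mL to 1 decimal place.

τ = 33 h = 3 half-lives, so f = (1/2)^3 = 0.125.
Accumulation ratio R = 1/(1 − f) = 1/0.875 = 8/7.
Single-dose peak C₀ = D/Vd = 112/8 = 14 mcg/mL.
Steady-state peak Cmax,ss = C₀·R = 14 × 8/7 ≈ 16.000 mcg/mL.
Peak 16.0 mcg/mL vs MTC 32 mcg/mL: below toxic threshold.

16.0 mcg/mL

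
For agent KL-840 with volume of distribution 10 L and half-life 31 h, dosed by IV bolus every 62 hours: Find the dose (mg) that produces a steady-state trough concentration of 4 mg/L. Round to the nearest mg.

τ/t½ = 62/31 ≈ 2, so f = (1/2)^(62/31) ≈ 0.250000.
Cmin,ss = (D/Vd)·f/(1−f), so D = Cmin,ss·Vd·(1−f)/f.
D = 4 × 10 × (1−f)/f ≈ 4 × 10 × 3.00000 ≈ 120.00 mg.

120 mg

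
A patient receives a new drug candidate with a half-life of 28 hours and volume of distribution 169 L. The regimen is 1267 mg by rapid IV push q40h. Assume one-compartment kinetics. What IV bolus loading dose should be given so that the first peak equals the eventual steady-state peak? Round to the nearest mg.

f = (1/2)^(40/28) ≈ 0.371499; accumulation ratio R = 1/(1−f) ≈ 1.59109.
Loading dose to hit Cmax,ss on first dose: D_load = D_maint·R ≈ 1267 × 1.59109 ≈ 2015.91 mg.

2016 mg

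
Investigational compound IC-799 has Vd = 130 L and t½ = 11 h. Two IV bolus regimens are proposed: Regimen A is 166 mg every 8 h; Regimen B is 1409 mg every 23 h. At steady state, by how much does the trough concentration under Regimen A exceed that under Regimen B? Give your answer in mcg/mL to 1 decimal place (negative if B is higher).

-1.4 mcg/mL

Regimen A: f = (1/2)^(8/11) ≈ 0.6040; Cmin,ss = (166/130)·f/(1−f) ≈ 1.948 mcg/mL.
Regimen B: f = (1/2)^(23/11) ≈ 0.2347; Cmin,ss = (1409/130)·f/(1−f) ≈ 3.324 mcg/mL.
Difference ≈ 1.948 − 3.324 ≈ -1.376 mcg/mL.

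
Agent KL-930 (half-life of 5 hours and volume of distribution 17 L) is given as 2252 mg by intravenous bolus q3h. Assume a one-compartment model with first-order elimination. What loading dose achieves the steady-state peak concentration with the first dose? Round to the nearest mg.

f = (1/2)^(3/5) ≈ 0.659754; accumulation ratio R = 1/(1−f) ≈ 2.93905.
Loading dose to hit Cmax,ss on first dose: D_load = D_maint·R ≈ 2252 × 2.93905 ≈ 6618.74 mg.

6619 mg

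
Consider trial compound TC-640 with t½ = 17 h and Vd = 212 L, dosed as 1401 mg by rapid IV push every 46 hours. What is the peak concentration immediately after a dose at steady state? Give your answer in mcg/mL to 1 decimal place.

k = ln2/t½ = ln2/17 ≈ 0.040773 h⁻¹; fraction remaining f = e^(−kτ) = e^(−0.040773×46) ≈ 0.1533.
Accumulation ratio R = 1/(1 − f) ≈ 1/0.8467 ≈ 1.1811.
Single-dose peak C₀ = D/Vd = 1401/212 ≈ 6.608 mcg/mL.
Cmax,ss = C₀/(1 − f) ≈ 6.608/0.8467 ≈ 7.804 mcg/mL.

7.8 mcg/mL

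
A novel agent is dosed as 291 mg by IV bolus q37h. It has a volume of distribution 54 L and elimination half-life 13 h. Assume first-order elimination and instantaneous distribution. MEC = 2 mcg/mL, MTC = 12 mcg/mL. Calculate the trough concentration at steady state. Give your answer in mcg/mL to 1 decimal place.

0.9 mcg/mL

k = ln2/t½ = ln2/13 ≈ 0.053319 h⁻¹; fraction remaining f = e^(−kτ) = e^(−0.053319×37) ≈ 0.1391.
Accumulation ratio R = 1/(1 − f) ≈ 1/0.8609 ≈ 1.1616.
Each bolus raises the concentration by D/Vd = 291/54 ≈ 5.389 mcg/mL.
Cmax,ss = C₀/(1 − f) ≈ 5.389/0.8609 ≈ 6.260 mcg/mL.
Steady-state trough Cmin,ss = Cmax,ss·f ≈ 6.260 × 0.1391 ≈ 0.871 mcg/mL.
Trough 0.9 mcg/mL vs MEC 2 mcg/mL: subtherapeutic.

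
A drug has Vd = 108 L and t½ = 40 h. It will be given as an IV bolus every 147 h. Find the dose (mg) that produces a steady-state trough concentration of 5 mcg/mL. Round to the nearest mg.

6357 mg

τ/t½ = 147/40 ≈ 3.675, so f = (1/2)^(147/40) ≈ 0.078292.
Cmin,ss = (D/Vd)·f/(1−f), so D = Cmin,ss·Vd·(1−f)/f.
D = 5 × 108 × (1−f)/f ≈ 5 × 108 × 11.77270 ≈ 6357.26 mg.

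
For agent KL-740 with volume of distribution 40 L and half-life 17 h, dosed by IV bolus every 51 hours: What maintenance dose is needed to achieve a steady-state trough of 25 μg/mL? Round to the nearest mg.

τ/t½ = 51/17 ≈ 3, so f = (1/2)^(51/17) ≈ 0.125000.
Cmin,ss = (D/Vd)·f/(1−f), so D = Cmin,ss·Vd·(1−f)/f.
D = 25 × 40 × (1−f)/f ≈ 25 × 40 × 7.00000 ≈ 7000.00 mg.

7000 mg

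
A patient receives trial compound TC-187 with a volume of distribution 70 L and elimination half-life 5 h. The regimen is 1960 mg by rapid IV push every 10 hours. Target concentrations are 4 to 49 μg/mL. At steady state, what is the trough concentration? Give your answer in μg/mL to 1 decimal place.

9.3 μg/mL

The dosing interval is 2 half-lives, so f = 2^(−2) = 0.25.
Accumulation ratio R = 1/(1 − f) = 1/0.75 = 4/3.
Single-dose peak C₀ = D/Vd = 1960/70 = 28 μg/mL.
Steady-state peak Cmax,ss = C₀·R = 28 × 4/3 ≈ 37.333 μg/mL.
Steady-state trough Cmin,ss = Cmax,ss·f ≈ 37.333 × 0.25 ≈ 9.333 μg/mL.
Trough 9.3 μg/mL vs MEC 4 μg/mL: adequate.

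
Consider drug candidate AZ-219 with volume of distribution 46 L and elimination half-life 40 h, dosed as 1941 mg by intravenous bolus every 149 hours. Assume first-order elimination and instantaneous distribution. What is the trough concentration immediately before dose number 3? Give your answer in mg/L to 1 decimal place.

f = (1/2)^(τ/t½) = (1/2)^(149/40) ≈ 0.0756.
C₀ = D/Vd = 1941/46 ≈ 42.196 mg/L.
Before the 3rd dose, 2 doses have been given. Superposition: Cmin = C₀·(f + f²).
≈ 42.196 × (0.0756 + 0.0057) ≈ 42.196 × 0.0813 ≈ 3.431 mg/L.

3.4 mg/L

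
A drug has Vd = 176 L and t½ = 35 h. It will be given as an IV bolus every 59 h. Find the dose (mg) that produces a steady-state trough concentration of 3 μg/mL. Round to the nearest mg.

τ/t½ = 59/35 ≈ 1.6857, so f = (1/2)^(59/35) ≈ 0.310849.
Cmin,ss = (D/Vd)·f/(1−f), so D = Cmin,ss·Vd·(1−f)/f.
D = 3 × 176 × (1−f)/f ≈ 3 × 176 × 2.21700 ≈ 1170.58 mg.

1171 mg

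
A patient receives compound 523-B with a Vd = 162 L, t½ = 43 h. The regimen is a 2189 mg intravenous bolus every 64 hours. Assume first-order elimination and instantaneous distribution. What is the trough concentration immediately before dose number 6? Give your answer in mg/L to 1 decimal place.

7.4 mg/L

f = (1/2)^(τ/t½) = (1/2)^(64/43) ≈ 0.3564.
C₀ = D/Vd = 2189/162 ≈ 13.512 mg/L.
Before the 6th dose, 5 doses have been given. Superposition: Cmin = C₀·(f + f² + … + f^5).
≈ 13.512 × (0.3564 + 0.1270 + 0.0453 + 0.0161 + 0.0058) ≈ 13.512 × 0.5506 ≈ 7.440 mg/L.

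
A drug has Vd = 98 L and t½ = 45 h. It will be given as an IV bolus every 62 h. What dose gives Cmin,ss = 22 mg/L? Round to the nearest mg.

τ/t½ = 62/45 ≈ 1.3778, so f = (1/2)^(62/45) ≈ 0.384811.
Cmin,ss = (D/Vd)·f/(1−f), so D = Cmin,ss·Vd·(1−f)/f.
D = 22 × 98 × (1−f)/f ≈ 22 × 98 × 1.59868 ≈ 3446.75 mg.

3447 mg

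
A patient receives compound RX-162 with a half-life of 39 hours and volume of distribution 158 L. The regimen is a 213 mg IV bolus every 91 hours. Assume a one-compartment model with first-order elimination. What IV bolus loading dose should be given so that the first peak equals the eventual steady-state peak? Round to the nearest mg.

266 mg

f = (1/2)^(91/39) ≈ 0.198425; accumulation ratio R = 1/(1−f) ≈ 1.24754.
Loading dose to hit Cmax,ss on first dose: D_load = D_maint·R ≈ 213 × 1.24754 ≈ 265.73 mg.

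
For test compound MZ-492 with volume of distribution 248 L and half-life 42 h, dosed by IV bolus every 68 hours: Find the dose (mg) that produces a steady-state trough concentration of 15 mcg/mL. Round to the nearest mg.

τ/t½ = 68/42 ≈ 1.619, so f = (1/2)^(68/42) ≈ 0.325550.
Cmin,ss = (D/Vd)·f/(1−f), so D = Cmin,ss·Vd·(1−f)/f.
D = 15 × 248 × (1−f)/f ≈ 15 × 248 × 2.07172 ≈ 7706.80 mg.

7707 mg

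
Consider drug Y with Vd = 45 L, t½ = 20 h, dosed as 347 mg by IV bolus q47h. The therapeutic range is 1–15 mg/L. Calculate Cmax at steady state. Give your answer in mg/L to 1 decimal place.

9.6 mg/L

k = ln2/t½ = ln2/20 ≈ 0.034657 h⁻¹; fraction remaining f = e^(−kτ) = e^(−0.034657×47) ≈ 0.1961.
At steady state, accumulation factor R = 1/(1 − e^(−kτ)) ≈ 1.2439.
Each bolus raises the concentration by D/Vd = 347/45 ≈ 7.711 mg/L.
Steady-state peak Cmax,ss = C₀·R ≈ 7.711 × 1.2439 ≈ 9.592 mg/L.
Peak 9.6 mg/L vs MTC 15 mg/L: below toxic threshold.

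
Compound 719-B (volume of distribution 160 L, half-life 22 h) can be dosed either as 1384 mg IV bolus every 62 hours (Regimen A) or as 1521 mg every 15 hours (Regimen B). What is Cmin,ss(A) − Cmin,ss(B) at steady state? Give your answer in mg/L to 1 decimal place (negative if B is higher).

Regimen A: f = (1/2)^(62/22) ≈ 0.1418; Cmin,ss = (1384/160)·f/(1−f) ≈ 1.429 mg/L.
Regimen B: f = (1/2)^(15/22) ≈ 0.6234; Cmin,ss = (1521/160)·f/(1−f) ≈ 15.736 mg/L.
Difference ≈ 1.429 − 15.736 ≈ -14.307 mg/L.

-14.3 mg/L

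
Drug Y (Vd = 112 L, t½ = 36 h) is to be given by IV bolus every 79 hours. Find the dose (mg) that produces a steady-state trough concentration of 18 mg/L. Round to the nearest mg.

τ/t½ = 79/36 ≈ 2.1944, so f = (1/2)^(79/36) ≈ 0.218477.
Cmin,ss = (D/Vd)·f/(1−f), so D = Cmin,ss·Vd·(1−f)/f.
D = 18 × 112 × (1−f)/f ≈ 18 × 112 × 3.57714 ≈ 7211.51 mg.

7212 mg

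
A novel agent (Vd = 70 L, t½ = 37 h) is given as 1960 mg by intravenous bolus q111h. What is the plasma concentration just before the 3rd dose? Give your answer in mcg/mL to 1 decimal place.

3.9 mcg/mL

f = (1/2)^(τ/t½) = (1/2)^(111/37) ≈ 0.1250.
C₀ = D/Vd = 1960/70 ≈ 28.000 mcg/mL.
Before the 3rd dose, 2 doses have been given. Superposition: Cmin = C₀·(f + f²).
≈ 28.000 × (0.1250 + 0.0156) ≈ 28.000 × 0.1406 ≈ 3.937 mcg/mL.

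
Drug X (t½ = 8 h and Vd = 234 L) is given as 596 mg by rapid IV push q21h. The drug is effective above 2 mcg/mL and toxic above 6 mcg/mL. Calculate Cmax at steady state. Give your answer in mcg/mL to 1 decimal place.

k = ln2/t½ = ln2/8 ≈ 0.086643 h⁻¹; fraction remaining f = e^(−kτ) = e^(−0.086643×21) ≈ 0.1621.
Accumulation ratio R = 1/(1 − f) ≈ 1/0.8379 ≈ 1.1935.
Each bolus raises the concentration by D/Vd = 596/234 ≈ 2.547 mcg/mL.
Steady-state peak Cmax,ss = C₀·R ≈ 2.547 × 1.1935 ≈ 3.040 mcg/mL.
Peak 3.0 mcg/mL vs MTC 6 mcg/mL: below toxic threshold.

3.0 mcg/mL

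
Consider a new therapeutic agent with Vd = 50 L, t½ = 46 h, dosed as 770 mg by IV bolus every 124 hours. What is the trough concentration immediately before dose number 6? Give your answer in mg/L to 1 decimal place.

f = (1/2)^(τ/t½) = (1/2)^(124/46) ≈ 0.1544.
C₀ = D/Vd = 770/50 ≈ 15.400 mg/L.
Before the 6th dose, 5 doses have been given. Superposition: Cmin = C₀·(f + f² + … + f^5).
≈ 15.400 × (0.1544 + 0.0238 + 0.0037 + 0.0006 + 0.0001) ≈ 15.400 × 0.1826 ≈ 2.812 mg/L.

2.8 mg/L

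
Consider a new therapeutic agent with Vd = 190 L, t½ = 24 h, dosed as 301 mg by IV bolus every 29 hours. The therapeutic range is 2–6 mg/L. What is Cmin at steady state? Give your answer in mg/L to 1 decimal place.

k = ln2/t½ = ln2/24 ≈ 0.028881 h⁻¹; fraction remaining f = e^(−kτ) = e^(−0.028881×29) ≈ 0.4328.
Accumulation ratio R = 1/(1 − f) ≈ 1/0.5672 ≈ 1.7630.
Each bolus raises the concentration by D/Vd = 301/190 ≈ 1.584 mg/L.
Cmax,ss = C₀/(1 − f) ≈ 1.584/0.5672 ≈ 2.793 mg/L.
Steady-state trough Cmin,ss = Cmax,ss·f ≈ 2.793 × 0.4328 ≈ 1.209 mg/L.
Trough 1.2 mg/L vs MEC 2 mg/L: subtherapeutic.

1.2 mg/L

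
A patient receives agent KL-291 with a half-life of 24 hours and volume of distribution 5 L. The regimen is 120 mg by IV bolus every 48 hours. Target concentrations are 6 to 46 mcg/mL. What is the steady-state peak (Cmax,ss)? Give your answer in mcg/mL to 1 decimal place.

32.0 mcg/mL

The dosing interval is 2 half-lives, so f = 2^(−2) = 0.25.
At steady state, R = 1/(1 − 0.25) = 4/3.
Single-dose peak C₀ = D/Vd = 120/5 = 24 mcg/mL.
Steady-state peak Cmax,ss = C₀·R = 24 × 4/3 ≈ 32.000 mcg/mL.
Peak 32.0 mcg/mL vs MTC 46 mcg/mL: below toxic threshold.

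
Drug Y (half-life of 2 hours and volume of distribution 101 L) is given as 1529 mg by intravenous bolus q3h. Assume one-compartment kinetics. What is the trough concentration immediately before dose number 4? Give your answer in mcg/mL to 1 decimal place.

f = (1/2)^(τ/t½) = (1/2)^(3/2) ≈ 0.3536.
C₀ = D/Vd = 1529/101 ≈ 15.139 mcg/mL.
Before the 4th dose, 3 doses have been given. Superposition: Cmin = C₀·(f + f² + … + f^3).
≈ 15.139 × (0.3536 + 0.1250 + 0.0442) ≈ 15.139 × 0.5228 ≈ 7.915 mcg/mL.

7.9 mcg/mL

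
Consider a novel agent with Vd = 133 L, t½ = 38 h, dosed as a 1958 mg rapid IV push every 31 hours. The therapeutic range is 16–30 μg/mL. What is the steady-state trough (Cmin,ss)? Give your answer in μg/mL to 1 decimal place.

τ/t½ = 31/38 ≈ 0.81579, so fraction remaining f = (1/2)^(31/38) ≈ 0.5681.
Accumulation ratio R = 1/(1 − f) ≈ 1/0.4319 ≈ 2.3154.
Single-dose peak C₀ = D/Vd = 1958/133 ≈ 14.722 μg/mL.
Steady-state peak Cmax,ss = C₀·R ≈ 14.722 × 2.3154 ≈ 34.087 μg/mL.
Steady-state trough Cmin,ss = Cmax,ss·f ≈ 34.087 × 0.5681 ≈ 19.365 μg/mL.
Trough 19.4 μg/mL vs MEC 16 μg/mL: adequate.

19.4 μg/mL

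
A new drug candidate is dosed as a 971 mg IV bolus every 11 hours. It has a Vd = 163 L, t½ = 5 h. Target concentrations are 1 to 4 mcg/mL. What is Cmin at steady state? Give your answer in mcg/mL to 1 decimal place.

1.7 mcg/mL

Over one 11-h interval, 11/5 ≈ 2.2 half-lives elapse, leaving f ≈ 0.2176 of each dose.
Each bolus raises the concentration by D/Vd = 971/163 ≈ 5.957 mcg/mL.
Steady-state trough Cmin,ss = C₀·f/(1−f) ≈ 5.957 × 0.2176/0.7824 ≈ 1.657 mcg/mL.
Trough 1.7 mcg/mL vs MEC 1 mcg/mL: adequate.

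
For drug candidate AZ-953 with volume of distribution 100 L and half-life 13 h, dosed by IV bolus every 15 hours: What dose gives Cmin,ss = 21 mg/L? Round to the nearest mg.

2573 mg

τ/t½ = 15/13 ≈ 1.1538, so f = (1/2)^(15/13) ≈ 0.449425.
Cmin,ss = (D/Vd)·f/(1−f), so D = Cmin,ss·Vd·(1−f)/f.
D = 21 × 100 × (1−f)/f ≈ 21 × 100 × 1.22507 ≈ 2572.65 mg.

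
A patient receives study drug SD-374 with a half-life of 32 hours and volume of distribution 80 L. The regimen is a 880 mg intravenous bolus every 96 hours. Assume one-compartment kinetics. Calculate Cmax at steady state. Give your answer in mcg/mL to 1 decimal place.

12.6 mcg/mL

τ = 96 h = 3 half-lives, so f = (1/2)^3 = 0.125.
At steady state, R = 1/(1 − 0.125) = 8/7.
Single-dose peak C₀ = D/Vd = 880/80 = 11 mcg/mL.
Steady-state peak Cmax,ss = C₀·R = 11 × 8/7 ≈ 12.571 mcg/mL.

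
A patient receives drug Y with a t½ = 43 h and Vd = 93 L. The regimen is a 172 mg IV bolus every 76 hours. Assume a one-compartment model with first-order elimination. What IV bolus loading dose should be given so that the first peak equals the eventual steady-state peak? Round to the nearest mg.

f = (1/2)^(76/43) ≈ 0.293729; accumulation ratio R = 1/(1−f) ≈ 1.41589.
Loading dose to hit Cmax,ss on first dose: D_load = D_maint·R ≈ 172 × 1.41589 ≈ 243.53 mg.

244 mg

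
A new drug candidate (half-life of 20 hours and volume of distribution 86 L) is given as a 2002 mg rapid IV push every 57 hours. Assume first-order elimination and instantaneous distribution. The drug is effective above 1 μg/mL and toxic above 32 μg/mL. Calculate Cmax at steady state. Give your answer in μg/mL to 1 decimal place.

τ/t½ = 57/20 ≈ 2.85, so fraction remaining f = (1/2)^(57/20) ≈ 0.1387.
Accumulation ratio R = 1/(1 − f) ≈ 1/0.8613 ≈ 1.1610.
Each bolus raises the concentration by D/Vd = 2002/86 ≈ 23.279 μg/mL.
Cmax,ss = C₀/(1 − f) ≈ 23.279/0.8613 ≈ 27.028 μg/mL.
Peak 27.0 μg/mL vs MTC 32 μg/mL: below toxic threshold.

27.0 μg/mL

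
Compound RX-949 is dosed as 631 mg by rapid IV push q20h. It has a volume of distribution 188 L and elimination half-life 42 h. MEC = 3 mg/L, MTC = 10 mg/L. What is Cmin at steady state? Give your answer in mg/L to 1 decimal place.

k = ln2/t½ = ln2/42 ≈ 0.016504 h⁻¹; fraction remaining f = e^(−kτ) = e^(−0.016504×20) ≈ 0.7189.
At steady state, accumulation factor R = 1/(1 − e^(−kτ)) ≈ 3.5575.
Each bolus raises the concentration by D/Vd = 631/188 ≈ 3.356 mg/L.
Cmax,ss = C₀/(1 − f) ≈ 3.356/0.2811 ≈ 11.939 mg/L.
One interval later, Cmin,ss = Cmax,ss·e^(−kτ) ≈ 11.939 × 0.7189 ≈ 8.583 mg/L.
Trough 8.6 mg/L vs MEC 3 mg/L: adequate.

8.6 mg/L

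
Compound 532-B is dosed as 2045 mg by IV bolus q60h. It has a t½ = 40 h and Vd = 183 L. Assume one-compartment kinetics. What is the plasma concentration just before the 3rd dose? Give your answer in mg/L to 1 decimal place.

f = (1/2)^(τ/t½) = (1/2)^(60/40) ≈ 0.3536.
C₀ = D/Vd = 2045/183 ≈ 11.175 mg/L.
Before the 3rd dose, 2 doses have been given. Superposition: Cmin = C₀·(f + f²).
≈ 11.175 × (0.3536 + 0.1250) ≈ 11.175 × 0.4786 ≈ 5.348 mg/L.

5.3 mg/L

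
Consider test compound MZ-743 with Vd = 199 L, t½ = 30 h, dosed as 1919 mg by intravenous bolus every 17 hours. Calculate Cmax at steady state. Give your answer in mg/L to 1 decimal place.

29.7 mg/L

k = ln2/t½ = ln2/30 ≈ 0.023105 h⁻¹; fraction remaining f = e^(−kτ) = e^(−0.023105×17) ≈ 0.6752.
At steady state, accumulation factor R = 1/(1 − e^(−kτ)) ≈ 3.0788.
Single-dose peak C₀ = D/Vd = 1919/199 ≈ 9.643 mg/L.
Steady-state peak Cmax,ss = C₀·R ≈ 9.643 × 3.0788 ≈ 29.689 mg/L.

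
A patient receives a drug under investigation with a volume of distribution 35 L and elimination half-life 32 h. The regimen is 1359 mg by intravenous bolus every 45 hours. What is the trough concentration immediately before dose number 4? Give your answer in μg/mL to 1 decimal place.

22.3 μg/mL

f = (1/2)^(τ/t½) = (1/2)^(45/32) ≈ 0.3773.
C₀ = D/Vd = 1359/35 ≈ 38.829 μg/mL.
Before the 4th dose, 3 doses have been given. Superposition: Cmin = C₀·(f + f² + … + f^3).
≈ 38.829 × (0.3773 + 0.1424 + 0.0537) ≈ 38.829 × 0.5734 ≈ 22.265 μg/mL.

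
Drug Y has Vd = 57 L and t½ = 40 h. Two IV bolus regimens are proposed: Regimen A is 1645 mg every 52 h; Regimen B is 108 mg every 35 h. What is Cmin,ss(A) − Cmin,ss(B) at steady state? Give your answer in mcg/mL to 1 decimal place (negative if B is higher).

17.5 mcg/mL

Regimen A: f = (1/2)^(52/40) ≈ 0.4061; Cmin,ss = (1645/57)·f/(1−f) ≈ 19.734 mcg/mL.
Regimen B: f = (1/2)^(35/40) ≈ 0.5453; Cmin,ss = (108/57)·f/(1−f) ≈ 2.272 mcg/mL.
Difference ≈ 19.734 − 2.272 ≈ 17.462 mcg/mL.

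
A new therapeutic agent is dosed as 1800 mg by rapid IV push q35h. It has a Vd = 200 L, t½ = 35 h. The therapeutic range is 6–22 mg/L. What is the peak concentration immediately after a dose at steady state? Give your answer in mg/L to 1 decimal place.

τ = 35 h = 1 half-life, so f = (1/2)^1 = 0.5.
At steady state, R = 1/(1 − 0.5) = 2/1.
Single-dose peak C₀ = D/Vd = 1800/200 = 9 mg/L.
Steady-state peak Cmax,ss = C₀·R = 9 × 2/1 ≈ 18.000 mg/L.
Peak 18.0 mg/L vs MTC 22 mg/L: below toxic threshold.

18.0 mg/L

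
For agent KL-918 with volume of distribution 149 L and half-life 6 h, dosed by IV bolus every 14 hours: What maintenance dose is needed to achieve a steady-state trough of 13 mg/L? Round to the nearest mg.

τ/t½ = 14/6 ≈ 2.3333, so f = (1/2)^(14/6) ≈ 0.198425.
Cmin,ss = (D/Vd)·f/(1−f), so D = Cmin,ss·Vd·(1−f)/f.
D = 13 × 149 × (1−f)/f ≈ 13 × 149 × 4.03969 ≈ 7824.88 mg.

7825 mg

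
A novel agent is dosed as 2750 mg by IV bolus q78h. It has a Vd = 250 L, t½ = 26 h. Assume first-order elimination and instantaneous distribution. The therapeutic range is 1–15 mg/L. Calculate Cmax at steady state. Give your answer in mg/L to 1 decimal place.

12.6 mg/L

The dosing interval is 3 half-lives, so f = 2^(−3) = 0.125.
At steady state, R = 1/(1 − 0.125) = 8/7.
Single-dose peak C₀ = D/Vd = 2750/250 = 11 mg/L.
Steady-state peak Cmax,ss = C₀·R = 11 × 8/7 ≈ 12.571 mg/L.
Peak 12.6 mg/L vs MTC 15 mg/L: below toxic threshold.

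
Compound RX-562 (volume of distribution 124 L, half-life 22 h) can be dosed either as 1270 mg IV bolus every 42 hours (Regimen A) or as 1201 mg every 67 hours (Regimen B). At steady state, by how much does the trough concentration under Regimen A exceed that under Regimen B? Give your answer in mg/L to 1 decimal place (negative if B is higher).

2.4 mg/L

Regimen A: f = (1/2)^(42/22) ≈ 0.2663; Cmin,ss = (1270/124)·f/(1−f) ≈ 3.717 mg/L.
Regimen B: f = (1/2)^(67/22) ≈ 0.1211; Cmin,ss = (1201/124)·f/(1−f) ≈ 1.335 mg/L.
Difference ≈ 3.717 − 1.335 ≈ 2.382 mg/L.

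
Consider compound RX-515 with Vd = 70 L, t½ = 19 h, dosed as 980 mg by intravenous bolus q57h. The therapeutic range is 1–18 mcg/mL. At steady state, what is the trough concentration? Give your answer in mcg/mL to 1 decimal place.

τ = 57 h = 3 half-lives, so f = (1/2)^3 = 0.125.
At steady state, R = 1/(1 − 0.125) = 8/7.
Single-dose peak C₀ = D/Vd = 980/70 = 14 mcg/mL.
Steady-state peak Cmax,ss = C₀·R = 14 × 8/7 ≈ 16.000 mcg/mL.
Steady-state trough Cmin,ss = Cmax,ss·f ≈ 16.000 × 0.125 ≈ 2.000 mcg/mL.
Trough 2.0 mcg/mL vs MEC 1 mcg/mL: adequate.

2.0 mcg/mL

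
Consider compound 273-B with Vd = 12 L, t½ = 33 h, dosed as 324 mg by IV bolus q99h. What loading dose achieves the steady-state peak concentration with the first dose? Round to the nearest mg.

f = (1/2)^(99/33) ≈ 0.125000; accumulation ratio R = 1/(1−f) ≈ 1.14286.
Loading dose to hit Cmax,ss on first dose: D_load = D_maint·R ≈ 324 × 1.14286 ≈ 370.29 mg.

370 mg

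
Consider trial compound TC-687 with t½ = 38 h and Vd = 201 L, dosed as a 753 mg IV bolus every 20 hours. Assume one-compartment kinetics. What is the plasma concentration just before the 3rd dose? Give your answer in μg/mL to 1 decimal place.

4.4 μg/mL

f = (1/2)^(τ/t½) = (1/2)^(20/38) ≈ 0.6943.
C₀ = D/Vd = 753/201 ≈ 3.746 μg/mL.
Before the 3rd dose, 2 doses have been given. Superposition: Cmin = C₀·(f + f²).
≈ 3.746 × (0.6943 + 0.4821) ≈ 3.746 × 1.1764 ≈ 4.407 μg/mL.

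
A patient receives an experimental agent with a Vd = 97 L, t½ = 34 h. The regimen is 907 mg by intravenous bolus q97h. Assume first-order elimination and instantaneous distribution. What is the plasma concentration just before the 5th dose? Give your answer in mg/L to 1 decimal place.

1.5 mg/L

f = (1/2)^(τ/t½) = (1/2)^(97/34) ≈ 0.1384.
C₀ = D/Vd = 907/97 ≈ 9.351 mg/L.
Before the 5th dose, 4 doses have been given. Superposition: Cmin = C₀·(f + f² + … + f^4).
≈ 9.351 × (0.1384 + 0.0192 + 0.0027 + 0.0004) ≈ 9.351 × 0.1607 ≈ 1.503 mg/L.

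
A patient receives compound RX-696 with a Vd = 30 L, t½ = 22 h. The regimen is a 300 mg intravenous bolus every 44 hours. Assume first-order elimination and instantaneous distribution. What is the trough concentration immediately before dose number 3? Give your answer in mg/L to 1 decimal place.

f = (1/2)^(τ/t½) = (1/2)^(44/22) ≈ 0.2500.
C₀ = D/Vd = 300/30 ≈ 10.000 mg/L.
Before the 3rd dose, 2 doses have been given. Superposition: Cmin = C₀·(f + f²).
≈ 10.000 × (0.2500 + 0.0625) ≈ 10.000 × 0.3125 ≈ 3.125 mg/L.

3.1 mg/L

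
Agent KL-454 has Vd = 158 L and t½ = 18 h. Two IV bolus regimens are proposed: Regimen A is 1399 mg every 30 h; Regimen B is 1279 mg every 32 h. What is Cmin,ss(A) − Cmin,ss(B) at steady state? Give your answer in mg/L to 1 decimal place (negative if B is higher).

0.7 mg/L

Regimen A: f = (1/2)^(30/18) ≈ 0.3150; Cmin,ss = (1399/158)·f/(1−f) ≈ 4.072 mg/L.
Regimen B: f = (1/2)^(32/18) ≈ 0.2916; Cmin,ss = (1279/158)·f/(1−f) ≈ 3.332 mg/L.
Difference ≈ 4.072 − 3.332 ≈ 0.740 mg/L.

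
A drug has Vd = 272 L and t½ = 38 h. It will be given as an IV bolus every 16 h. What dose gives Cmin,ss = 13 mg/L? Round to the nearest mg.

1198 mg

τ/t½ = 16/38 ≈ 0.42105, so f = (1/2)^(16/38) ≈ 0.746879.
Cmin,ss = (D/Vd)·f/(1−f), so D = Cmin,ss·Vd·(1−f)/f.
D = 13 × 272 × (1−f)/f ≈ 13 × 272 × 0.33890 ≈ 1198.35 mg.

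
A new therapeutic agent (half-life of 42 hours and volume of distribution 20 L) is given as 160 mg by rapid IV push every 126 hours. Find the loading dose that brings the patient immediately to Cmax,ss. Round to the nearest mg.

f = (1/2)^(126/42) ≈ 0.125000; accumulation ratio R = 1/(1−f) ≈ 1.14286.
Loading dose to hit Cmax,ss on first dose: D_load = D_maint·R ≈ 160 × 1.14286 ≈ 182.86 mg.

183 mg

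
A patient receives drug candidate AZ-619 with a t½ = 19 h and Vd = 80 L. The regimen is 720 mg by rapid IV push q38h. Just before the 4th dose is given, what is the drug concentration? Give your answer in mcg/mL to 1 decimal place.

3.0 mcg/mL

f = (1/2)^(τ/t½) = (1/2)^(38/19) ≈ 0.2500.
C₀ = D/Vd = 720/80 ≈ 9.000 mcg/mL.
Before the 4th dose, 3 doses have been given. Superposition: Cmin = C₀·(f + f² + … + f^3).
≈ 9.000 × (0.2500 + 0.0625 + 0.0156) ≈ 9.000 × 0.3281 ≈ 2.953 mcg/mL.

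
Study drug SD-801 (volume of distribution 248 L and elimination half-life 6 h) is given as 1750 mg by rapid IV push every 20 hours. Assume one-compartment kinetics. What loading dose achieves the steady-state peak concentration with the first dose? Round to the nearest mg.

f = (1/2)^(20/6) ≈ 0.099213; accumulation ratio R = 1/(1−f) ≈ 1.11014.
Loading dose to hit Cmax,ss on first dose: D_load = D_maint·R ≈ 1750 × 1.11014 ≈ 1942.74 mg.

1943 mg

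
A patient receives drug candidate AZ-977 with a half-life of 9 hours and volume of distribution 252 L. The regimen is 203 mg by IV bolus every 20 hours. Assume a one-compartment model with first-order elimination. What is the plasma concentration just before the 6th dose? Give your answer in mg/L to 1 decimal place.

f = (1/2)^(τ/t½) = (1/2)^(20/9) ≈ 0.2143.
C₀ = D/Vd = 203/252 ≈ 0.806 mg/L.
Before the 6th dose, 5 doses have been given. Superposition: Cmin = C₀·(f + f² + … + f^5).
≈ 0.806 × (0.2143 + 0.0459 + 0.0098 + 0.0021 + 0.0005) ≈ 0.806 × 0.2726 ≈ 0.220 mg/L.

0.2 mg/L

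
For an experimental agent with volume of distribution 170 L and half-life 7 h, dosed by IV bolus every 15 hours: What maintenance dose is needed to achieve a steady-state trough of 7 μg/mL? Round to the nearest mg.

τ/t½ = 15/7 ≈ 2.1429, so f = (1/2)^(15/7) ≈ 0.226431.
Cmin,ss = (D/Vd)·f/(1−f), so D = Cmin,ss·Vd·(1−f)/f.
D = 7 × 170 × (1−f)/f ≈ 7 × 170 × 3.41636 ≈ 4065.47 mg.

4065 mg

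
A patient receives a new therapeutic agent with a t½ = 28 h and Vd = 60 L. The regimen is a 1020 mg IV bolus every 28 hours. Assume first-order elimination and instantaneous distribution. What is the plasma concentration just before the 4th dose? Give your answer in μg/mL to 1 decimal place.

14.9 μg/mL

f = (1/2)^(τ/t½) = (1/2)^(28/28) ≈ 0.5000.
C₀ = D/Vd = 1020/60 ≈ 17.000 μg/mL.
Before the 4th dose, 3 doses have been given. Superposition: Cmin = C₀·(f + f² + … + f^3).
≈ 17.000 × (0.5000 + 0.2500 + 0.1250) ≈ 17.000 × 0.8750 ≈ 14.875 μg/mL.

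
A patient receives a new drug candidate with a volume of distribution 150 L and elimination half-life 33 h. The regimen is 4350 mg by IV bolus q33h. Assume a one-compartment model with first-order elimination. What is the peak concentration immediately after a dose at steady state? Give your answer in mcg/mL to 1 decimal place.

58.0 mcg/mL

τ = 33 h = 1 half-life, so f = (1/2)^1 = 0.5.
At steady state, R = 1/(1 − 0.5) = 2/1.
Single-dose peak C₀ = D/Vd = 4350/150 = 29 mcg/mL.
Steady-state peak Cmax,ss = C₀·R = 29 × 2/1 ≈ 58.000 mcg/mL.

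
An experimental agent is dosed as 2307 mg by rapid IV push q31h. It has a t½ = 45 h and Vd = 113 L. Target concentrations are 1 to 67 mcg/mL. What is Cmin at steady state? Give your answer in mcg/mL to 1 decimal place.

33.4 mcg/mL

τ/t½ = 31/45 ≈ 0.68889, so fraction remaining f = (1/2)^(31/45) ≈ 0.6203.
At steady state, accumulation factor R = 1/(1 − e^(−kτ)) ≈ 2.6337.
Each bolus raises the concentration by D/Vd = 2307/113 ≈ 20.416 mcg/mL.
Cmax,ss = C₀/(1 − f) ≈ 20.416/0.3797 ≈ 53.769 mcg/mL.
Steady-state trough Cmin,ss = Cmax,ss·f ≈ 53.769 × 0.6203 ≈ 33.353 mcg/mL.
Trough 33.4 mcg/mL vs MEC 1 mcg/mL: adequate.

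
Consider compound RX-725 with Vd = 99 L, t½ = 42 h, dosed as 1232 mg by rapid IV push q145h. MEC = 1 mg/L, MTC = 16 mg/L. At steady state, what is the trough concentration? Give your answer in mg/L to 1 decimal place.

1.3 mg/L

τ/t½ = 145/42 ≈ 3.4524, so fraction remaining f = (1/2)^(145/42) ≈ 0.0914.
At steady state, accumulation factor R = 1/(1 − e^(−kτ)) ≈ 1.1006.
Single-dose peak C₀ = D/Vd = 1232/99 ≈ 12.444 mg/L.
Cmax,ss = C₀/(1 − f) ≈ 12.444/0.9086 ≈ 13.696 mg/L.
One interval later, Cmin,ss = Cmax,ss·e^(−kτ) ≈ 13.696 × 0.0914 ≈ 1.252 mg/L.
Trough 1.3 mg/L vs MEC 1 mg/L: adequate.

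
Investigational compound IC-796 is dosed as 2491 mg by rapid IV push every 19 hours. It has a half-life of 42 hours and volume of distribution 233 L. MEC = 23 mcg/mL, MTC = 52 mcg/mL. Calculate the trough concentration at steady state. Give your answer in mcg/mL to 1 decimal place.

τ/t½ = 19/42 ≈ 0.45238, so fraction remaining f = (1/2)^(19/42) ≈ 0.7308.
Accumulation ratio R = 1/(1 − f) ≈ 1/0.2692 ≈ 3.7147.
Single-dose peak C₀ = D/Vd = 2491/233 ≈ 10.691 mcg/mL.
Cmax,ss = C₀/(1 − f) ≈ 10.691/0.2692 ≈ 39.714 mcg/mL.
One interval later, Cmin,ss = Cmax,ss·e^(−kτ) ≈ 39.714 × 0.7308 ≈ 29.023 mcg/mL.
Trough 29.0 mcg/mL vs MEC 23 mcg/mL: adequate.

29.0 mcg/mL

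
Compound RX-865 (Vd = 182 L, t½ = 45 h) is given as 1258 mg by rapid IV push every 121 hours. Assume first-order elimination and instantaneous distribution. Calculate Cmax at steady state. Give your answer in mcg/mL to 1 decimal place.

τ/t½ = 121/45 ≈ 2.6889, so fraction remaining f = (1/2)^(121/45) ≈ 0.1551.
Accumulation ratio R = 1/(1 − f) ≈ 1/0.8449 ≈ 1.1836.
Single-dose peak C₀ = D/Vd = 1258/182 ≈ 6.912 mcg/mL.
Steady-state peak Cmax,ss = C₀·R ≈ 6.912 × 1.1836 ≈ 8.181 mcg/mL.

8.2 mcg/mL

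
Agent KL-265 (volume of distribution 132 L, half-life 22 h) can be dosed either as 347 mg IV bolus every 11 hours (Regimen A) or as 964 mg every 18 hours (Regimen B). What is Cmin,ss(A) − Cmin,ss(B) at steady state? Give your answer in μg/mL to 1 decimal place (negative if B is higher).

-3.2 μg/mL

Regimen A: f = (1/2)^(11/22) ≈ 0.7071; Cmin,ss = (347/132)·f/(1−f) ≈ 6.346 μg/mL.
Regimen B: f = (1/2)^(18/22) ≈ 0.5672; Cmin,ss = (964/132)·f/(1−f) ≈ 9.571 μg/mL.
Difference ≈ 6.346 − 9.571 ≈ -3.225 μg/mL.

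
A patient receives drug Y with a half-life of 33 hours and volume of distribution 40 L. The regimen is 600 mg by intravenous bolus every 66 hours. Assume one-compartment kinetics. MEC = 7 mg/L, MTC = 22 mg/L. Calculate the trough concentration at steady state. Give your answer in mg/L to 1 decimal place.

5.0 mg/L

The dosing interval is 2 half-lives, so f = 2^(−2) = 0.25.
Accumulation ratio R = 1/(1 − f) = 1/0.75 = 4/3.
Single-dose peak C₀ = D/Vd = 600/40 = 15 mg/L.
Steady-state peak Cmax,ss = C₀·R = 15 × 4/3 ≈ 20.000 mg/L.
Steady-state trough Cmin,ss = Cmax,ss·f ≈ 20.000 × 0.25 ≈ 5.000 mg/L.
Trough 5.0 mg/L vs MEC 7 mg/L: subtherapeutic.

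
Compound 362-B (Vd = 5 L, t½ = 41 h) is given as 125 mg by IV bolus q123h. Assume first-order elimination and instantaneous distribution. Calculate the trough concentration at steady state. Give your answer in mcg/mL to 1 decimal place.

3.6 mcg/mL

τ = 123 h = 3 half-lives, so f = (1/2)^3 = 0.125.
Accumulation ratio R = 1/(1 − f) = 1/0.875 = 8/7.
Single-dose peak C₀ = D/Vd = 125/5 = 25 mcg/mL.
Steady-state peak Cmax,ss = C₀·R = 25 × 8/7 ≈ 28.571 mcg/mL.
Steady-state trough Cmin,ss = Cmax,ss·f ≈ 28.571 × 0.125 ≈ 3.571 mcg/mL.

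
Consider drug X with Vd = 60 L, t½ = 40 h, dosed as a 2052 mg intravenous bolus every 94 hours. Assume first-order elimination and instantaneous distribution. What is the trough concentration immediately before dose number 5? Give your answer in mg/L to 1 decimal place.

f = (1/2)^(τ/t½) = (1/2)^(94/40) ≈ 0.1961.
C₀ = D/Vd = 2052/60 ≈ 34.200 mg/L.
Before the 5th dose, 4 doses have been given. Superposition: Cmin = C₀·(f + f² + … + f^4).
≈ 34.200 × (0.1961 + 0.0385 + 0.0075 + 0.0015) ≈ 34.200 × 0.2436 ≈ 8.331 mg/L.

8.3 mg/L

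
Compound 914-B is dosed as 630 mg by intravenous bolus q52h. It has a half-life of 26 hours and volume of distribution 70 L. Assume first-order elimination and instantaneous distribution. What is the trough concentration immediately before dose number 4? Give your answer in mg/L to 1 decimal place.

3.0 mg/L

f = (1/2)^(τ/t½) = (1/2)^(52/26) ≈ 0.2500.
C₀ = D/Vd = 630/70 ≈ 9.000 mg/L.
Before the 4th dose, 3 doses have been given. Superposition: Cmin = C₀·(f + f² + … + f^3).
≈ 9.000 × (0.2500 + 0.0625 + 0.0156) ≈ 9.000 × 0.3281 ≈ 2.953 mg/L.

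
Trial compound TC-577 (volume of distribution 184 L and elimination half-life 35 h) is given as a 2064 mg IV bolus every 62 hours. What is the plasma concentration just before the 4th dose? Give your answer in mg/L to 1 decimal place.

4.5 mg/L

f = (1/2)^(τ/t½) = (1/2)^(62/35) ≈ 0.2929.
C₀ = D/Vd = 2064/184 ≈ 11.217 mg/L.
Before the 4th dose, 3 doses have been given. Superposition: Cmin = C₀·(f + f² + … + f^3).
≈ 11.217 × (0.2929 + 0.0858 + 0.0251) ≈ 11.217 × 0.4038 ≈ 4.529 mg/L.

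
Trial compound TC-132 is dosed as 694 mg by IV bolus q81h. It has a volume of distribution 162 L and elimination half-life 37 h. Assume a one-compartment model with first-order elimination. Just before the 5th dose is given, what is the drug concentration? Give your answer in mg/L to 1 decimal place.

f = (1/2)^(τ/t½) = (1/2)^(81/37) ≈ 0.2193.
C₀ = D/Vd = 694/162 ≈ 4.284 mg/L.
Before the 5th dose, 4 doses have been given. Superposition: Cmin = C₀·(f + f² + … + f^4).
≈ 4.284 × (0.2193 + 0.0481 + 0.0105 + 0.0023) ≈ 4.284 × 0.2802 ≈ 1.200 mg/L.

1.2 mg/L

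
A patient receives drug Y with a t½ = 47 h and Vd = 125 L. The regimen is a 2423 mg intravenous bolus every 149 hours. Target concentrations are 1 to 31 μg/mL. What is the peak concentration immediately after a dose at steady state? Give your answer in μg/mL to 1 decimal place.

Over one 149-h interval, 149/47 ≈ 3.1702 half-lives elapse, leaving f ≈ 0.1111 of each dose.
Accumulation ratio R = 1/(1 − f) ≈ 1/0.8889 ≈ 1.1250.
Each bolus raises the concentration by D/Vd = 2423/125 ≈ 19.384 μg/mL.
Steady-state peak Cmax,ss = C₀·R ≈ 19.384 × 1.1250 ≈ 21.807 μg/mL.
Peak 21.8 μg/mL vs MTC 31 μg/mL: below toxic threshold.

21.8 μg/mL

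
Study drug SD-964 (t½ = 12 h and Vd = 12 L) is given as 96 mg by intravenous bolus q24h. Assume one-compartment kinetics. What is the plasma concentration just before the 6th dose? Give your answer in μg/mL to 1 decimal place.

f = (1/2)^(τ/t½) = (1/2)^(24/12) ≈ 0.2500.
C₀ = D/Vd = 96/12 ≈ 8.000 μg/mL.
Before the 6th dose, 5 doses have been given. Superposition: Cmin = C₀·(f + f² + … + f^5).
≈ 8.000 × (0.2500 + 0.0625 + 0.0156 + 0.0039 + 0.0010) ≈ 8.000 × 0.3330 ≈ 2.664 μg/mL.

2.7 μg/mL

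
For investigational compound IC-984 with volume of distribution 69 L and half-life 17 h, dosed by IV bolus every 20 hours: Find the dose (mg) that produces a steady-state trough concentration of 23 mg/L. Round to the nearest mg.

2000 mg

τ/t½ = 20/17 ≈ 1.1765, so f = (1/2)^(20/17) ≈ 0.442433.
Cmin,ss = (D/Vd)·f/(1−f), so D = Cmin,ss·Vd·(1−f)/f.
D = 23 × 69 × (1−f)/f ≈ 23 × 69 × 1.26023 ≈ 1999.99 mg.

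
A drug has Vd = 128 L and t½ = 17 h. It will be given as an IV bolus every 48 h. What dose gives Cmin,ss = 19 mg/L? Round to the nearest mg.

14784 mg

τ/t½ = 48/17 ≈ 2.8235, so f = (1/2)^(48/17) ≈ 0.141264.
Cmin,ss = (D/Vd)·f/(1−f), so D = Cmin,ss·Vd·(1−f)/f.
D = 19 × 128 × (1−f)/f ≈ 19 × 128 × 6.07894 ≈ 14783.98 mg.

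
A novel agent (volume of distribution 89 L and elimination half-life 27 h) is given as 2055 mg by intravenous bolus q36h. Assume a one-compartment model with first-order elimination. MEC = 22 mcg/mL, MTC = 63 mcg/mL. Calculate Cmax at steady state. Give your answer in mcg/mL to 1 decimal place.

38.3 mcg/mL

τ/t½ = 36/27 ≈ 1.3333, so fraction remaining f = (1/2)^(36/27) ≈ 0.3969.
At steady state, accumulation factor R = 1/(1 − e^(−kτ)) ≈ 1.6581.
Each bolus raises the concentration by D/Vd = 2055/89 ≈ 23.090 mcg/mL.
Steady-state peak Cmax,ss = C₀·R ≈ 23.090 × 1.6581 ≈ 38.286 mcg/mL.
Peak 38.3 mcg/mL vs MTC 63 mcg/mL: below toxic threshold.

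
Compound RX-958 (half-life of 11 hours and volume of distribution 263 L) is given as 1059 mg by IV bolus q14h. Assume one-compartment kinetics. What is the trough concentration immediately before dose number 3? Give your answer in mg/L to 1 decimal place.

2.4 mg/L

f = (1/2)^(τ/t½) = (1/2)^(14/11) ≈ 0.4139.
C₀ = D/Vd = 1059/263 ≈ 4.027 mg/L.
Before the 3rd dose, 2 doses have been given. Superposition: Cmin = C₀·(f + f²).
≈ 4.027 × (0.4139 + 0.1713) ≈ 4.027 × 0.5852 ≈ 2.357 mg/L.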